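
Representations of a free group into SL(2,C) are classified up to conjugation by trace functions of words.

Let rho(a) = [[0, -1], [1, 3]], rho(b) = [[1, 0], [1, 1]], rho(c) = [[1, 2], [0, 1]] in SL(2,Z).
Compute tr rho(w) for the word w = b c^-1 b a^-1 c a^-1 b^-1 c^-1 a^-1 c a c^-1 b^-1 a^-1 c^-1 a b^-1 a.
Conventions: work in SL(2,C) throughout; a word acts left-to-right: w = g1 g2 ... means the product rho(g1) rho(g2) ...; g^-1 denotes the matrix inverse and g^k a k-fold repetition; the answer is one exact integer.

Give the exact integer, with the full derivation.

rho(b) = [[1, 0], [1, 1]]
... * rho(c^-1) = [[1, -2], [0, 1]]  ->  [[1, -2], [1, -1]]
... * rho(b) = [[1, 0], [1, 1]]  ->  [[-1, -2], [0, -1]]
... * rho(a^-1) = [[3, 1], [-1, 0]]  ->  [[-1, -1], [1, 0]]
... * rho(c) = [[1, 2], [0, 1]]  ->  [[-1, -3], [1, 2]]
... * rho(a^-1) = [[3, 1], [-1, 0]]  ->  [[0, -1], [1, 1]]
... * rho(b^-1) = [[1, 0], [-1, 1]]  ->  [[1, -1], [0, 1]]
... * rho(c^-1) = [[1, -2], [0, 1]]  ->  [[1, -3], [0, 1]]
... * rho(a^-1) = [[3, 1], [-1, 0]]  ->  [[6, 1], [-1, 0]]
... * rho(c) = [[1, 2], [0, 1]]  ->  [[6, 13], [-1, -2]]
... * rho(a) = [[0, -1], [1, 3]]  ->  [[13, 33], [-2, -5]]
... * rho(c^-1) = [[1, -2], [0, 1]]  ->  [[13, 7], [-2, -1]]
... * rho(b^-1) = [[1, 0], [-1, 1]]  ->  [[6, 7], [-1, -1]]
... * rho(a^-1) = [[3, 1], [-1, 0]]  ->  [[11, 6], [-2, -1]]
... * rho(c^-1) = [[1, -2], [0, 1]]  ->  [[11, -16], [-2, 3]]
... * rho(a) = [[0, -1], [1, 3]]  ->  [[-16, -59], [3, 11]]
... * rho(b^-1) = [[1, 0], [-1, 1]]  ->  [[43, -59], [-8, 11]]
... * rho(a) = [[0, -1], [1, 3]]  ->  [[-59, -220], [11, 41]]
tr = -59 + 41 = -18

-18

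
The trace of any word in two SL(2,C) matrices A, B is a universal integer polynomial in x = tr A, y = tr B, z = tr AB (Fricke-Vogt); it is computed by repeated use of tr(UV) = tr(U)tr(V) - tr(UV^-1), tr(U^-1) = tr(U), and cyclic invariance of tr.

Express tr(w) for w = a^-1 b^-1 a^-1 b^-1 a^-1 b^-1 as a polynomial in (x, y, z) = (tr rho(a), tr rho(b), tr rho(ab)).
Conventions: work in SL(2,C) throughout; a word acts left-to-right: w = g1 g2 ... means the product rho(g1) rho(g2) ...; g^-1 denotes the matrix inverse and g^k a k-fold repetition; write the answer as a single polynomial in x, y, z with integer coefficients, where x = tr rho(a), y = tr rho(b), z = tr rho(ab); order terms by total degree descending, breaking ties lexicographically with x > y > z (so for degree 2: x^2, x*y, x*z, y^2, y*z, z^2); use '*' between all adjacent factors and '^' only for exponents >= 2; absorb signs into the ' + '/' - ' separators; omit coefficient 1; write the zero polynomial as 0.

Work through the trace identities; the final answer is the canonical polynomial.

and tr(a^-1) = tr(a) = x
next, tr(a^-1 b) = tr(b) * tr(a) - tr(b a)   [inverse elimination on a] = x*y - z
and tr(b^-1 a^-1) = tr(a^-1) * tr(b) - tr(a^-1 b)   [inverse elimination on b] = z
and tr(b^-1 a^-1 b^-1) = tr(b^-1 a^-1) * tr(b) - tr(b^-1 a^-1 b)   [inverse elimination on b] = y*z - x
tr(a b a) = tr(a) * tr(b a) - tr(b)   [square of a] = x*z - y
tr(a b a b) = tr(b a) * tr(b a) - tr(1)   [split at a repeated b] = z^2 - 2
tr(b a b^-1 a) = tr(a b a) * tr(b) - tr(a b a b)   [inverse elimination on b] = x*y*z - y^2 - z^2 + 2
next, tr(a b^-1 a^-1 b) = tr(b a b^-1) * tr(a) - tr(b a b^-1 a)   [inverse elimination on a] = -x*y*z + x^2 + y^2 + z^2 - 2
and tr(b^-1 a^-1 b^-1 a) = tr(a b^-1 a^-1) * tr(b) - tr(a b^-1 a^-1 b)   [inverse elimination on b] = x*y*z - x^2 - z^2 + 2
tr(b^-1 a^-1 b^-1 a^-1) = tr(b^-1 a^-1 b^-1) * tr(a) - tr(b^-1 a^-1 b^-1 a)   [inverse elimination on a] = z^2 - 2
and tr(a^-1 b^-1 a^-1 b^-1 a^-1) = tr(b^-1 a^-1 b^-1 a^-1) * tr(a) - tr(b^-1 a^-1 b^-1)   [inverse elimination on a] = x*z^2 - y*z - x
next, tr(a^-1 b a^-1 b^-1 a^-1) = tr(a^-1 b a^-1 b^-1) * tr(a) - tr(a^-1 b a^-1 b^-1 a)   [inverse elimination on a] = x^2*y*z - x*y^2 - x*z^2 + x
and tr(b^2) = tr(b) * tr(b) - tr(1)   [square of b] = y^2 - 2
tr(b^2 a^-1) = tr(b^2) * tr(a) - tr(b^2 a)   [inverse elimination on a] = x*y^2 - y*z - x
next, tr(a^-1 b^2 a^-1) = tr(b^2 a^-1) * tr(a) - tr(b^2)   [inverse elimination on a] = x^2*y^2 - x*y*z - x^2 - y^2 + 2
tr(b^3) = tr(b) * tr(b^2) - tr(b)   [square of b] = y^3 - 3*y
tr(b^3 a) = tr(b) * tr(b a b) - tr(b a)   [square of b] = y^2*z - x*y - z
next, tr(b^2 a^-1 b) = tr(b^3) * tr(a) - tr(b^3 a)   [inverse elimination on a] = x*y^3 - y^2*z - 2*x*y + z
tr(b a b^2 a) = tr(b) * tr(a b a b) - tr(a b a)   [square of b] = y*z^2 - x*z - y
next, tr(b^2 a^-1 b a) = tr(b a b^2) * tr(a) - tr(b a b^2 a)   [inverse elimination on a] = x*y^2*z - x^2*y - y*z^2 + y
and tr(a^-1 b^2 a^-1 b) = tr(b^2 a^-1 b) * tr(a) - tr(b^2 a^-1 b a)   [inverse elimination on a] = x^2*y^3 - 2*x*y^2*z - x^2*y + y*z^2 + x*z - y
next, tr(b a^-1 b^-1 a^-1 b) = tr(a^-1 b^2 a^-1) * tr(b) - tr(a^-1 b^2 a^-1 b)   [inverse elimination on b] = x*y^2*z - y^3 - y*z^2 - x*z + 3*y
tr(a^-1 b a b a^-1) = tr(a^-1 b a b) * tr(a) - tr(a^-1 b a b a)   [inverse elimination on a] = x^2*y*z - x^3 - x*z^2 - y*z + 3*x
and tr(b a b a b a) = tr(a b a b) * tr(a b) - tr(b a)   [split at a repeated a] = z^3 - 3*z
next, tr(b a^-1 b a b a) = tr(b a b a b) * tr(a) - tr(b a b a b a)   [inverse elimination on a] = x*y*z^2 - x^2*z - z^3 - x*y + 3*z
tr(a^-1 b a b a^-1 b) = tr(b a^-1 b a b) * tr(a) - tr(b a^-1 b a b a)   [inverse elimination on a] = x^2*y^2*z - x^3*y - 2*x*y*z^2 + x^2*z + z^3 + 2*x*y - 3*z
tr(b a^-1 b^-1 a^-1 b a) = tr(a^-1 b a b a^-1) * tr(b) - tr(a^-1 b a b a^-1 b)   [inverse elimination on b] = x*y*z^2 - x^2*z - y^2*z - z^3 + x*y + 3*z
and tr(a^-1 b a^-1 b^-1 a^-1 b) = tr(b a^-1 b^-1 a^-1 b) * tr(a) - tr(b a^-1 b^-1 a^-1 b a)   [inverse elimination on a] = x^2*y^2*z - x*y^3 - 2*x*y*z^2 + y^2*z + z^3 + 2*x*y - 3*z
tr(a^-1 b^-1 a^-1 b^-1 a^-1 b) = tr(a^-1 b a^-1 b^-1 a^-1) * tr(b) - tr(a^-1 b a^-1 b^-1 a^-1 b)   [inverse elimination on b] = x*y*z^2 - y^2*z - z^3 - x*y + 3*z
next, tr(a^-1 b^-1 a^-1 b^-1 a^-1 b^-1) = tr(a^-1 b^-1 a^-1 b^-1 a^-1) * tr(b) - tr(a^-1 b^-1 a^-1 b^-1 a^-1 b)   [inverse elimination on b] = z^3 - 3*z

z^3 - 3*z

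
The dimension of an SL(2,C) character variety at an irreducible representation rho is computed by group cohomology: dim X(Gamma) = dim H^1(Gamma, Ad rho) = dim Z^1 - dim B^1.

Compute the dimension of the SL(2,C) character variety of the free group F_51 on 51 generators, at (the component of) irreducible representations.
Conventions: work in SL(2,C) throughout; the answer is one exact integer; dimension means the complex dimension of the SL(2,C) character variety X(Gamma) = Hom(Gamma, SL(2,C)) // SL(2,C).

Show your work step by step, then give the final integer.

Here Gamma is free of rank 51 — no relator constrains a cocycle.
A cocycle picks one sl_2 vector per generator freely, giving dim Z^1 = 3*51 = 153.
At an irreducible rho the centralizer of the image in sl_2 is 0, so the coboundary map sl_2 -> Z^1 is injective: dim B^1 = 3.
Therefore dim X = 153 - 3 = 150.

150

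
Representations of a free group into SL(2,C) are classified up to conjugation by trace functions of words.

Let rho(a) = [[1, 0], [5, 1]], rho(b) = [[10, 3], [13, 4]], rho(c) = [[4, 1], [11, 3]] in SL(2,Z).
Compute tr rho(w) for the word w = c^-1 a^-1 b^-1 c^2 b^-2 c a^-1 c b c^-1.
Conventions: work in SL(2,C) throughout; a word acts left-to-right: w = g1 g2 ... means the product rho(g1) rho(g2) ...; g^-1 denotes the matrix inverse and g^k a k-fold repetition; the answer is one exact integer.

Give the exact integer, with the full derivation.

rho(c^-1) = [[3, -1], [-11, 4]]
... * rho(a^-1) = [[1, 0], [-5, 1]]  ->  [[8, -1], [-31, 4]]
... * rho(b^-1) = [[4, -3], [-13, 10]]  ->  [[45, -34], [-176, 133]]
... * rho(c) = [[4, 1], [11, 3]]  ->  [[-194, -57], [759, 223]]
... * rho(c) = [[4, 1], [11, 3]]  ->  [[-1403, -365], [5489, 1428]]
... * rho(b^-1) = [[4, -3], [-13, 10]]  ->  [[-867, 559], [3392, -2187]]
... * rho(b^-1) = [[4, -3], [-13, 10]]  ->  [[-10735, 8191], [41999, -32046]]
... * rho(c) = [[4, 1], [11, 3]]  ->  [[47161, 13838], [-184510, -54139]]
... * rho(a^-1) = [[1, 0], [-5, 1]]  ->  [[-22029, 13838], [86185, -54139]]
... * rho(c) = [[4, 1], [11, 3]]  ->  [[64102, 19485], [-250789, -76232]]
... * rho(b) = [[10, 3], [13, 4]]  ->  [[894325, 270246], [-3498906, -1057295]]
... * rho(c^-1) = [[3, -1], [-11, 4]]  ->  [[-289731, 186659], [1133527, -730274]]
tr = -289731 + -730274 = -1020005

-1020005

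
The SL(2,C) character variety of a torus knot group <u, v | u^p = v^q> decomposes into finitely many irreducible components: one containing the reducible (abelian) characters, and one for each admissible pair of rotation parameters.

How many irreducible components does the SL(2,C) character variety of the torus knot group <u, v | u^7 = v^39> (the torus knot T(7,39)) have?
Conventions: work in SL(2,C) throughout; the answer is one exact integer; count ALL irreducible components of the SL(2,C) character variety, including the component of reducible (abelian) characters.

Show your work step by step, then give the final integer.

115

Gamma = < u, v | u^7 = v^39 > (torus knot T(7,39)); the central element u^7 = v^39 acts as +I or -I in any irreducible SL(2,C) representation.
On an irreducible component, tr(u) is locked at 2*cos(pi*alpha/7) for some alpha in 1..6, and tr(v) at 2*cos(pi*beta/39) for some beta in 1..38.
The two central values (-1)^alpha I and (-1)^beta I must be the same matrix, so alpha and beta share a parity.
Enumerate parity-matched pairs: 3*19 odd-odd plus 3*19 even-even gives 114.
Total: 114 irreducible-character components + 1 reducible (abelian) component = 115.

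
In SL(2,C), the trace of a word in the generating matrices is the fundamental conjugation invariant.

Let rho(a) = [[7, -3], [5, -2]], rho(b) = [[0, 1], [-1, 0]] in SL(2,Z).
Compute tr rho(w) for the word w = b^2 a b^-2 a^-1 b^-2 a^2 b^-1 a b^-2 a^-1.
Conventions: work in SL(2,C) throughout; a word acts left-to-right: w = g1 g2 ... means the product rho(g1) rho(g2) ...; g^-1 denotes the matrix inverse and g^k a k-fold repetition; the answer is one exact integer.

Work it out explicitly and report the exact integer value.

-40

rho(b) = [[0, 1], [-1, 0]]
... * rho(b) = [[0, 1], [-1, 0]]  ->  [[-1, 0], [0, -1]]
... * rho(a) = [[7, -3], [5, -2]]  ->  [[-7, 3], [-5, 2]]
... * rho(b^-1) = [[0, -1], [1, 0]]  ->  [[3, 7], [2, 5]]
... * rho(b^-1) = [[0, -1], [1, 0]]  ->  [[7, -3], [5, -2]]
... * rho(a^-1) = [[-2, 3], [-5, 7]]  ->  [[1, 0], [0, 1]]
... * rho(b^-1) = [[0, -1], [1, 0]]  ->  [[0, -1], [1, 0]]
... * rho(b^-1) = [[0, -1], [1, 0]]  ->  [[-1, 0], [0, -1]]
... * rho(a) = [[7, -3], [5, -2]]  ->  [[-7, 3], [-5, 2]]
... * rho(a) = [[7, -3], [5, -2]]  ->  [[-34, 15], [-25, 11]]
... * rho(b^-1) = [[0, -1], [1, 0]]  ->  [[15, 34], [11, 25]]
... * rho(a) = [[7, -3], [5, -2]]  ->  [[275, -113], [202, -83]]
... * rho(b^-1) = [[0, -1], [1, 0]]  ->  [[-113, -275], [-83, -202]]
... * rho(b^-1) = [[0, -1], [1, 0]]  ->  [[-275, 113], [-202, 83]]
... * rho(a^-1) = [[-2, 3], [-5, 7]]  ->  [[-15, -34], [-11, -25]]
tr = -15 + -25 = -40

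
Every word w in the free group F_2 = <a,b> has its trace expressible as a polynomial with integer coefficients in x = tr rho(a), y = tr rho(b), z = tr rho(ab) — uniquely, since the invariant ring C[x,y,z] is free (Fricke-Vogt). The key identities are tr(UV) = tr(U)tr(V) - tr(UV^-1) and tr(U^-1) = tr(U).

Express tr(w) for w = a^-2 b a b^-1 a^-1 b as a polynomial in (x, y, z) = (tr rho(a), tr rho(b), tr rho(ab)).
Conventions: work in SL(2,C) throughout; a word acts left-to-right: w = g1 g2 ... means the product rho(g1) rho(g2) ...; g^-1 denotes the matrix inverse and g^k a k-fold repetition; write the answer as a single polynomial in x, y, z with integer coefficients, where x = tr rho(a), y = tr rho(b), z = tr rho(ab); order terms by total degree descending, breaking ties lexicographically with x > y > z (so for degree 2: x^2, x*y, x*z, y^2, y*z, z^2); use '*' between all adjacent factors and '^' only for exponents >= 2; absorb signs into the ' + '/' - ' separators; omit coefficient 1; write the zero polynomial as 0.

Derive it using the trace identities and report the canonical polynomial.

-x^3*y^2*z + x^4*y + x^2*y^3 + 2*x^2*y*z^2 - x^3*z - x*z^3 - 4*x^2*y - y^3 - y*z^2 + 3*x*z + 3*y

trace(a^-1 b) = trace(b) trace(a) - trace(b a) = x*y - z
trace(a^2 b) = trace(a) trace(b a) - trace(b) = x*z - y
trace(a^2) = trace(a) trace(a) - trace(1) = x^2 - 2
next, trace(b a^2 b) = trace(b) trace(a^2 b) - trace(a^2) = x*y*z - x^2 - y^2 + 2
trace(b a b a) = trace(a b) trace(a b) - trace(1) = z^2 - 2
and trace(b a b) = trace(b) trace(a b) - trace(a) = y*z - x
and trace(b a^2 b a) = trace(a) trace(b a b a) - trace(b a b) = x*z^2 - y*z - x
trace(a b a^-1 b a) = trace(b a^2 b) trace(a) - trace(b a^2 b a) = x^2*y*z - x^3 - x*y^2 - x*z^2 + y*z + 3*x
next, trace(b a b a b) = trace(b) trace(a b a b) - trace(a b a) = y*z^2 - x*z - y
next, trace(b a b a b a) = trace(b a b a) trace(b a) - trace(a b) = z^3 - 3*z
trace(a b a^-1 b a b) = trace(b a b a b) trace(a) - trace(b a b a b a) = x*y*z^2 - x^2*z - z^3 - x*y + 3*z
and trace(a^-1 b a b^-1 a b) = trace(a b a^-1 b a) trace(b) - trace(a b a^-1 b a b) = x^2*y^2*z - x^3*y - x*y^3 - 2*x*y*z^2 + x^2*z + y^2*z + z^3 + 4*x*y - 3*z
and trace(b a b^-1 a b) = trace(a b^2 a) trace(b) - trace(a b^2 a b) = x*y^2*z - x^2*y - y^3 - y*z^2 + x*z + 3*y
next, trace(b a^-2 b a b^-1 a) = trace(a^-1 b a b^-1 a b) trace(a) - trace(a^-1 b a b^-1 a b a) = x^3*y^2*z - x^4*y - x^2*y^3 - 2*x^2*y*z^2 + x^3*z + x*z^3 + 5*x^2*y + y^3 + y*z^2 - 4*x*z - 3*y
trace(a^-2 b a b^-1 a^-1 b) = trace(b a^-2 b a b^-1) trace(a) - trace(b a^-2 b a b^-1 a) = -x^3*y^2*z + x^4*y + x^2*y^3 + 2*x^2*y*z^2 - x^3*z - x*z^3 - 4*x^2*y - y^3 - y*z^2 + 3*x*z + 3*y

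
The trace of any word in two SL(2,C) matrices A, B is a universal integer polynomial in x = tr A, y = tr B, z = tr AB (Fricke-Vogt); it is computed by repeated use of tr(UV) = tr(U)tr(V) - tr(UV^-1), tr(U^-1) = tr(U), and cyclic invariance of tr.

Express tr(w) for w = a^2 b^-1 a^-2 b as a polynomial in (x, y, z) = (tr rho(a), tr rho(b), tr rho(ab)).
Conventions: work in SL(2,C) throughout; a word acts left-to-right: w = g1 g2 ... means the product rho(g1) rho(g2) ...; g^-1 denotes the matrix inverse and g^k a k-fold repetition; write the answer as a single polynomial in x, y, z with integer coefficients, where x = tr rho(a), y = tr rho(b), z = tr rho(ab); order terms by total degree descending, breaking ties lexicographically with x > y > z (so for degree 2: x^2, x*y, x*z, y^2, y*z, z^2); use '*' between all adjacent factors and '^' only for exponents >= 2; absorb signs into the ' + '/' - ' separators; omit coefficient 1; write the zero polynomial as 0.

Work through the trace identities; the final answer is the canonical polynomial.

-x^3*y*z + x^4 + x^2*y^2 + x^2*z^2 - 4*x^2 + 2

trace(a^2 b) = trace(a) trace(b a) - trace(b)   [square of a] = x*z - y
trace(a^2) = trace(a) trace(a) - trace(1)   [square of a] = x^2 - 2
trace(b a^2 b) = trace(b) trace(a^2 b) - trace(a^2)   [square of b] = x*y*z - x^2 - y^2 + 2
trace(b a b a) = trace(b a) trace(b a) - trace(1)   [split at a repeated b] = z^2 - 2
trace(b a b) = trace(b) trace(a b) - trace(a)   [square of b] = y*z - x
trace(b a^2 b a) = trace(a) trace(b a b a) - trace(b a b)   [square of a] = x*z^2 - y*z - x
trace(b a^2 b a^-1) = trace(b a^2 b) trace(a) - trace(b a^2 b a)   [inverse elimination on a] = x^2*y*z - x^3 - x*y^2 - x*z^2 + y*z + 3*x
trace(a^-2 b a^2 b) = trace(b a^2 b a^-1) trace(a) - trace(b a^2 b)   [inverse elimination on a] = x^3*y*z - x^4 - x^2*y^2 - x^2*z^2 + 4*x^2 + y^2 - 2
trace(a^2 b^-1 a^-2 b) = trace(a^-2 b a^2) trace(b) - trace(a^-2 b a^2 b)   [inverse elimination on b] = -x^3*y*z + x^4 + x^2*y^2 + x^2*z^2 - 4*x^2 + 2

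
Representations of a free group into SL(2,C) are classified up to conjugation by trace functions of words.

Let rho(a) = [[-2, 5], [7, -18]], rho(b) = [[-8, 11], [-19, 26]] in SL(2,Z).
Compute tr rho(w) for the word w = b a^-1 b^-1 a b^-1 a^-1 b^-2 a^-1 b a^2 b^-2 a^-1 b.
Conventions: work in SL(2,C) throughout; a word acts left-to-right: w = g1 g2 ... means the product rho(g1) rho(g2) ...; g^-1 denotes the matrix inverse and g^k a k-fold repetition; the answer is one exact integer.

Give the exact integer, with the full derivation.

-16697760096246890650

rho(b) = [[-8, 11], [-19, 26]]
... * rho(a^-1) = [[-18, -5], [-7, -2]]  ->  [[67, 18], [160, 43]]
... * rho(b^-1) = [[26, -11], [19, -8]]  ->  [[2084, -881], [4977, -2104]]
... * rho(a) = [[-2, 5], [7, -18]]  ->  [[-10335, 26278], [-24682, 62757]]
... * rho(b^-1) = [[26, -11], [19, -8]]  ->  [[230572, -96539], [550651, -230554]]
... * rho(a^-1) = [[-18, -5], [-7, -2]]  ->  [[-3474523, -959782], [-8297840, -2292147]]
... * rho(b^-1) = [[26, -11], [19, -8]]  ->  [[-108573456, 45898009], [-259294633, 109613416]]
... * rho(b^-1) = [[26, -11], [19, -8]]  ->  [[-1950847685, 827123944], [-4659005554, 1975333635]]
... * rho(a^-1) = [[-18, -5], [-7, -2]]  ->  [[29325390722, 8099990537], [70034764527, 19344360500]]
... * rho(b) = [[-8, 11], [-19, 26]]  ->  [[-388502945979, 533179051904], [-927820965716, 1273335782797]]
... * rho(a) = [[-2, 5], [7, -18]]  ->  [[4509259255286, -11539737664167], [10768992411011, -27559148918926]]
... * rho(a) = [[-2, 5], [7, -18]]  ->  [[-89796682159741, 230261574231436], [-214452027254504, 549909642595723]]
... * rho(b^-1) = [[26, -11], [19, -8]]  ->  [[2040256174244018, -854329090094337], [4872530500701633, -2040304840966240]]
... * rho(b^-1) = [[26, -11], [19, -8]]  ->  [[36814407818552065, -15608185195929502], [87920001039883898, -37275396779988043]]
... * rho(a^-1) = [[-18, -5], [-7, -2]]  ->  [[-553402044362430656, -152855668700901321], [-1321632241257993863, -365049211639443404]]
... * rho(b) = [[-8, 11], [-19, 26]]  ->  [[7331474060216570347, -10061669874210171562], [17508992951213375580, -24029234156463460997]]
tr = 7331474060216570347 + -24029234156463460997 = -16697760096246890650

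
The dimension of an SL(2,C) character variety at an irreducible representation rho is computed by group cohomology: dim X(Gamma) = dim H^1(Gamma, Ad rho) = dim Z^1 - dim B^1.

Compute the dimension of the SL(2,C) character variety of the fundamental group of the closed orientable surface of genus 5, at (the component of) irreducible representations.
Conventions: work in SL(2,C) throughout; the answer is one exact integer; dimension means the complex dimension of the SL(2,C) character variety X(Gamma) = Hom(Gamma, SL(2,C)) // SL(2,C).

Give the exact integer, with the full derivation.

pi_1 of the closed genus-5 surface has 10 generators bound by the single product-of-commutators relator.
Unconstrained cocycle data is one sl_2 vector per generator (30 dimensions), cut by the relator condition d_2(z) = 0.
At an irreducible rho, H^2 = coker(d_2) vanishes (Poincare duality: H^2 is dual to H^0 = invariants = 0), so d_2 is surjective onto sl_2 and dim Z^1 = 30 - 3 = 27.
dim B^1 = 3 (coboundaries, injective at irreducible rho).
dim X = dim H^1 = 27 - 3 = 24.

24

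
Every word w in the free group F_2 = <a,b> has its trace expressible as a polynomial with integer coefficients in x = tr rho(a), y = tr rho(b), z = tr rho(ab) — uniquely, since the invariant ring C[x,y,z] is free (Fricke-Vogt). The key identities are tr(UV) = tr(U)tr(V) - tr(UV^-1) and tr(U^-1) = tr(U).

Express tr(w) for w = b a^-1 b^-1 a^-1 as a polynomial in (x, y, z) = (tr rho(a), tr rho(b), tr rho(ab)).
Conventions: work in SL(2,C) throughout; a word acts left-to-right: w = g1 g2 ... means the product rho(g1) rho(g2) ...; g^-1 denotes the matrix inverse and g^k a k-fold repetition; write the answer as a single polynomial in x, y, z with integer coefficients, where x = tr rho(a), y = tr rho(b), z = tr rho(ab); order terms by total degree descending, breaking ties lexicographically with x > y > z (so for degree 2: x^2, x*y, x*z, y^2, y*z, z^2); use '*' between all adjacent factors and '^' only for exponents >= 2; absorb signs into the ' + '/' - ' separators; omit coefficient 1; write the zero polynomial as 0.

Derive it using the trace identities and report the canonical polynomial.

x*y*z - y^2 - z^2 + 2

trace(a^-1 b) = trace(b) * trace(a) - trace(b a)  (eliminate a^-1) = x*y - z
next, trace(a^-1 b a^-1) = trace(a^-1 b) * trace(a) - trace(a^-1 b a)  (eliminate a^-1) = x^2*y - x*z - y
trace(b^2) = trace(b) * trace(b) - trace(1)  (reduce the b square) = y^2 - 2
and trace(b^2 a) = trace(b) * trace(a b) - trace(a)  (reduce the b square) = y*z - x
and trace(b a^-1 b) = trace(b^2) * trace(a) - trace(b^2 a)  (eliminate a^-1) = x*y^2 - y*z - x
trace(b a b a) = trace(a b) * trace(a b) - trace(1)  (split on a) = z^2 - 2
next, trace(b a^-1 b a) = trace(b a b) * trace(a) - trace(b a b a)  (eliminate a^-1) = x*y*z - x^2 - z^2 + 2
and trace(a^-1 b a^-1 b) = trace(b a^-1 b) * trace(a) - trace(b a^-1 b a)  (eliminate a^-1) = x^2*y^2 - 2*x*y*z + z^2 - 2
next, trace(b a^-1 b^-1 a^-1) = trace(a^-1 b a^-1) * trace(b) - trace(a^-1 b a^-1 b)  (eliminate b^-1) = x*y*z - y^2 - z^2 + 2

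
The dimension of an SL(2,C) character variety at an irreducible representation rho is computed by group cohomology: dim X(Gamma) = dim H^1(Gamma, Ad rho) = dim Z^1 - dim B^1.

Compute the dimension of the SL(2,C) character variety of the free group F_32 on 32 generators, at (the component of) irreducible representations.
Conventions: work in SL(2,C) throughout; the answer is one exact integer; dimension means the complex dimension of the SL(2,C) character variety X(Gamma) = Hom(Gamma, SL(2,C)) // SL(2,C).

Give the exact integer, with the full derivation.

Here Gamma is free of rank 32 — no relator constrains a cocycle.
Z^1(Gamma, Ad rho) = (sl_2)^32: a cocycle is a free choice of one sl_2 vector per generator, so dim Z^1 = 3*32 = 96.
At an irreducible rho the centralizer of the image in sl_2 is 0, so the coboundary map sl_2 -> Z^1 is injective: dim B^1 = 3.
dim X = dim H^1 = dim Z^1 - dim B^1 = 96 - 3 = 93.

93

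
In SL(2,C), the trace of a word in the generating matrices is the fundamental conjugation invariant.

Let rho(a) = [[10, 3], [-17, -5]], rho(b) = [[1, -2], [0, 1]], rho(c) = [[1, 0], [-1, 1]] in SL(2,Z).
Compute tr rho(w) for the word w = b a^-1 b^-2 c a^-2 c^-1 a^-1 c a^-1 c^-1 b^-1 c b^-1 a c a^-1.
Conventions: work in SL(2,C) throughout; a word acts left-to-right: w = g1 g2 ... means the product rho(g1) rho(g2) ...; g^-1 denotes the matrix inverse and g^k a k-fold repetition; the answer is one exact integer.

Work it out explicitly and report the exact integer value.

3769597

rho(b) = [[1, -2], [0, 1]]
... * rho(a^-1) = [[-5, -3], [17, 10]]  ->  [[-39, -23], [17, 10]]
... * rho(b^-1) = [[1, 2], [0, 1]]  ->  [[-39, -101], [17, 44]]
... * rho(b^-1) = [[1, 2], [0, 1]]  ->  [[-39, -179], [17, 78]]
... * rho(c) = [[1, 0], [-1, 1]]  ->  [[140, -179], [-61, 78]]
... * rho(a^-1) = [[-5, -3], [17, 10]]  ->  [[-3743, -2210], [1631, 963]]
... * rho(a^-1) = [[-5, -3], [17, 10]]  ->  [[-18855, -10871], [8216, 4737]]
... * rho(c^-1) = [[1, 0], [1, 1]]  ->  [[-29726, -10871], [12953, 4737]]
... * rho(a^-1) = [[-5, -3], [17, 10]]  ->  [[-36177, -19532], [15764, 8511]]
... * rho(c) = [[1, 0], [-1, 1]]  ->  [[-16645, -19532], [7253, 8511]]
... * rho(a^-1) = [[-5, -3], [17, 10]]  ->  [[-248819, -145385], [108422, 63351]]
... * rho(c^-1) = [[1, 0], [1, 1]]  ->  [[-394204, -145385], [171773, 63351]]
... * rho(b^-1) = [[1, 2], [0, 1]]  ->  [[-394204, -933793], [171773, 406897]]
... * rho(c) = [[1, 0], [-1, 1]]  ->  [[539589, -933793], [-235124, 406897]]
... * rho(b^-1) = [[1, 2], [0, 1]]  ->  [[539589, 145385], [-235124, -63351]]
... * rho(a) = [[10, 3], [-17, -5]]  ->  [[2924345, 891842], [-1274273, -388617]]
... * rho(c) = [[1, 0], [-1, 1]]  ->  [[2032503, 891842], [-885656, -388617]]
... * rho(a^-1) = [[-5, -3], [17, 10]]  ->  [[4998799, 2820911], [-2178209, -1229202]]
tr = 4998799 + -1229202 = 3769597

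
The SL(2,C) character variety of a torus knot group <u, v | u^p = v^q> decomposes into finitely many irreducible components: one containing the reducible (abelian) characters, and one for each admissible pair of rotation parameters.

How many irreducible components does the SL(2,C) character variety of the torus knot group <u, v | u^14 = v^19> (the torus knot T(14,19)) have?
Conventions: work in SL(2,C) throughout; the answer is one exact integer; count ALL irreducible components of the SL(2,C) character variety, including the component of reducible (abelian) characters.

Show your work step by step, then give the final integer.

118

Gamma = < u, v | u^14 = v^19 > (torus knot T(14,19)); the central element u^14 = v^19 acts as +I or -I in any irreducible SL(2,C) representation.
This locks tr(u) to 2*cos(pi*alpha/14), alpha in 1..13, and tr(v) to 2*cos(pi*beta/19), beta in 1..18, on each component of irreducible characters.
The two central values (-1)^alpha I and (-1)^beta I must be the same matrix, so alpha and beta share a parity.
Counting: 7 odd alphas x 9 odd betas + 6 even alphas x 9 even betas = 63 + 54 = 117.
components with irreducible characters: 117; plus the single component of reducible (abelian) characters: total 118.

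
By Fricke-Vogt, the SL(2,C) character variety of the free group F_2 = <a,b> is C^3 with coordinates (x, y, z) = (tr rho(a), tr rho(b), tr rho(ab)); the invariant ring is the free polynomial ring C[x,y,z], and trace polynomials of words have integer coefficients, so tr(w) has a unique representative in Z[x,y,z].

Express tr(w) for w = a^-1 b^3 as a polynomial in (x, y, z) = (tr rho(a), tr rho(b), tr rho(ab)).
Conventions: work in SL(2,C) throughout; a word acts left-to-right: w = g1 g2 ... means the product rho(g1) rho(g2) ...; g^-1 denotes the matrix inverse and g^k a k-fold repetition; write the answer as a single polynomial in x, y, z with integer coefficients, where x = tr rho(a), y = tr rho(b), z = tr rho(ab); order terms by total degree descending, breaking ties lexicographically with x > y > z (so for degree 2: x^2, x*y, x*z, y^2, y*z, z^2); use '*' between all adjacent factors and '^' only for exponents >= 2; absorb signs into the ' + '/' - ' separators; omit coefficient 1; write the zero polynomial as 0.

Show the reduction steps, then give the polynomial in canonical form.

use: tr(b^2) = tr(b) * tr(b) - tr(1) = y^2 - 2
tr(b^3) = tr(b) * tr(b^2) - tr(b) = y^3 - 3*y
apply: tr(b a b) = tr(b) * tr(a b) - tr(a) = y*z - x
tr(b^3 a) = tr(b) * tr(b a b) - tr(b a) = y^2*z - x*y - z
apply: tr(a^-1 b^3) = tr(b^3) * tr(a) - tr(b^3 a) = x*y^3 - y^2*z - 2*x*y + z

x*y^3 - y^2*z - 2*x*y + z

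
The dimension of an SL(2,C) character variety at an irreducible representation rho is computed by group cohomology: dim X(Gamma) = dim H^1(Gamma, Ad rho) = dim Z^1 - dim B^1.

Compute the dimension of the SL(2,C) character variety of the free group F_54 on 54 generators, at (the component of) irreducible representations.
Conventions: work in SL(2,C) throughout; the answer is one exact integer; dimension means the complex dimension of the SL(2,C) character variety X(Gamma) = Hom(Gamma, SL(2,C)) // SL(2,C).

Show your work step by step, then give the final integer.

159

Gamma = F_54 has 54 generators and no relators.
A cocycle picks one sl_2 vector per generator freely, giving dim Z^1 = 3*54 = 162.
Irreducibility makes the coboundary map sl_2 -> Z^1 injective (trivial centralizer), so dim B^1 = 3.
dim X = dim H^1 = dim Z^1 - dim B^1 = 162 - 3 = 159.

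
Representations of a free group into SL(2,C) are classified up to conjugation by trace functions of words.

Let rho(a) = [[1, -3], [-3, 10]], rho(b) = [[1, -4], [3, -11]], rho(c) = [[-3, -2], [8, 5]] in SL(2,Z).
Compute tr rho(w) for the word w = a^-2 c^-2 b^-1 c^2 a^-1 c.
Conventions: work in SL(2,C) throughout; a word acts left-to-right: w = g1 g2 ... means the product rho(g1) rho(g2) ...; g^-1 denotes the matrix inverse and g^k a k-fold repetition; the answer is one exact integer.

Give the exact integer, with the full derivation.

rho(a^-1) = [[10, 3], [3, 1]]
... * rho(a^-1) = [[10, 3], [3, 1]]  ->  [[109, 33], [33, 10]]
... * rho(c^-1) = [[5, 2], [-8, -3]]  ->  [[281, 119], [85, 36]]
... * rho(c^-1) = [[5, 2], [-8, -3]]  ->  [[453, 205], [137, 62]]
... * rho(b^-1) = [[-11, 4], [-3, 1]]  ->  [[-5598, 2017], [-1693, 610]]
... * rho(c) = [[-3, -2], [8, 5]]  ->  [[32930, 21281], [9959, 6436]]
... * rho(c) = [[-3, -2], [8, 5]]  ->  [[71458, 40545], [21611, 12262]]
... * rho(a^-1) = [[10, 3], [3, 1]]  ->  [[836215, 254919], [252896, 77095]]
... * rho(c) = [[-3, -2], [8, 5]]  ->  [[-469293, -397835], [-141928, -120317]]
tr = -469293 + -120317 = -589610

-589610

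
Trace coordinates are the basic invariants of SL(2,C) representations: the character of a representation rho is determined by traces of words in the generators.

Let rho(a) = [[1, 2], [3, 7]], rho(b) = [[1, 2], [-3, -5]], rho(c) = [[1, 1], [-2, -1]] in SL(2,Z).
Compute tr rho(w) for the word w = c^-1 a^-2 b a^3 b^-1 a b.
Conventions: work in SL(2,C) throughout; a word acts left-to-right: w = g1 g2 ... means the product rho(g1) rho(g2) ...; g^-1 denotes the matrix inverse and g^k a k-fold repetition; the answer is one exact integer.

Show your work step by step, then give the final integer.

rho(c^-1) = [[-1, -1], [2, 1]]
... * rho(a^-1) = [[7, -2], [-3, 1]]  ->  [[-4, 1], [11, -3]]
... * rho(a^-1) = [[7, -2], [-3, 1]]  ->  [[-31, 9], [86, -25]]
... * rho(b) = [[1, 2], [-3, -5]]  ->  [[-58, -107], [161, 297]]
... * rho(a) = [[1, 2], [3, 7]]  ->  [[-379, -865], [1052, 2401]]
... * rho(a) = [[1, 2], [3, 7]]  ->  [[-2974, -6813], [8255, 18911]]
... * rho(a) = [[1, 2], [3, 7]]  ->  [[-23413, -53639], [64988, 148887]]
... * rho(b^-1) = [[-5, -2], [3, 1]]  ->  [[-43852, -6813], [121721, 18911]]
... * rho(a) = [[1, 2], [3, 7]]  ->  [[-64291, -135395], [178454, 375819]]
... * rho(b) = [[1, 2], [-3, -5]]  ->  [[341894, 548393], [-949003, -1522187]]
tr = 341894 + -1522187 = -1180293

-1180293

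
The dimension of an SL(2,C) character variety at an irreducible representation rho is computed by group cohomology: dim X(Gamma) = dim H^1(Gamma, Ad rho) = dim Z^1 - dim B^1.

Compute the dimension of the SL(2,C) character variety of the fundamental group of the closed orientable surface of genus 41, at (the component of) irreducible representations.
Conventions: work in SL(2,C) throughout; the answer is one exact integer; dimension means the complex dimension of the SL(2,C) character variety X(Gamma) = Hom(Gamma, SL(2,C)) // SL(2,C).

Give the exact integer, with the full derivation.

240

pi_1 of the closed genus-41 surface has 82 generators bound by the single product-of-commutators relator.
A cocycle assigns one sl_2 vector per generator subject to the relator condition d_2(z) = 0: dim of the unconstrained space is 3*2g = 246.
d_2 is surjective at irreducible rho (its cokernel H^2 is dual to H^0 = 0), so dim Z^1 = 246 - 3 = 243.
dim B^1 = 3 (coboundaries, injective at irreducible rho).
dim H^1 = 243 - 3 = 240 = dim X.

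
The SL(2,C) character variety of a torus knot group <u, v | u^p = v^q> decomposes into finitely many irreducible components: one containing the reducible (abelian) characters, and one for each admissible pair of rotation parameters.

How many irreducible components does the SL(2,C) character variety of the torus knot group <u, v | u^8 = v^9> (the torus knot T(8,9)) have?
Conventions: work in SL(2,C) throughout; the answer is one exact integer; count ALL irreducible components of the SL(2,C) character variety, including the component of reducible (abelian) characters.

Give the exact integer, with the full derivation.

29

Gamma = < u, v | u^8 = v^9 > (torus knot T(8,9)); the central element u^8 = v^9 acts as +I or -I in any irreducible SL(2,C) representation.
This locks tr(u) to 2*cos(pi*alpha/8), alpha in 1..7, and tr(v) to 2*cos(pi*beta/9), beta in 1..8, on each component of irreducible characters.
u^8 = (-1)^alpha I and v^9 = (-1)^beta I must agree, so alpha and beta have equal parity.
Enumerate parity-matched pairs: 4*4 odd-odd plus 3*4 even-even gives 28.
Total: 28 irreducible-character components + 1 reducible (abelian) component = 29.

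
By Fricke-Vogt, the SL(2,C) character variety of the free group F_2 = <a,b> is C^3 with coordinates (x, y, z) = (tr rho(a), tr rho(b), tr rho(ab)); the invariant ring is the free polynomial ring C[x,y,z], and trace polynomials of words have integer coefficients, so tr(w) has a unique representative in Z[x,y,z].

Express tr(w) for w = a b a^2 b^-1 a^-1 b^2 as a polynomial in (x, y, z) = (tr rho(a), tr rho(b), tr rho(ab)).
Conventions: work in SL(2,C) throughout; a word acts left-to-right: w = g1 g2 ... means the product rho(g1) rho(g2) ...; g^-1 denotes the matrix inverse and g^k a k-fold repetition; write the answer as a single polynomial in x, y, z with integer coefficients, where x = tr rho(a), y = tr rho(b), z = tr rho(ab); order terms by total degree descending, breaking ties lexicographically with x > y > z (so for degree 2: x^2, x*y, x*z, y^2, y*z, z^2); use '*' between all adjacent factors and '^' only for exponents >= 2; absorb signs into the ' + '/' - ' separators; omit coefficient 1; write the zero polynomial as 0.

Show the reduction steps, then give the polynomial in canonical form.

-x^2*y^2*z^2 + x^3*y*z + x*y^3*z + x*y*z^3 - 3*x*y*z - x^2 - y^2 + 2

tr(b a b a) = tr(b a)*tr(b a) - tr(1)   [split at a repeated b] = z^2 - 2
tr(b a b) = tr(b)*tr(a b) - tr(a)   [square of b] = y*z - x
tr(b a b a^2) = tr(a)*tr(b a b a) - tr(b a b)   [square of a] = x*z^2 - y*z - x
tr(a b a) = tr(a)*tr(b a) - tr(b)   [square of a] = x*z - y
tr(b^2 a b a) = tr(b)*tr(a b a b) - tr(a b a)   [square of b] = y*z^2 - x*z - y
tr(b^2 a b) = tr(b)*tr(b a b) - tr(b a)   [square of b] = y^2*z - x*y - z
tr(b^2 a b a^2) = tr(a)*tr(b^2 a b a) - tr(b^2 a b)   [square of a] = x*y*z^2 - x^2*z - y^2*z + z
tr(a b^2 a b a^2) = tr(a)*tr(b^2 a b a^2) - tr(b^2 a b a)   [square of a] = x^2*y*z^2 - x^3*z - x*y^2*z - y*z^2 + 2*x*z + y
tr(b a b a b a) = tr(b a b a)*tr(b a) - tr(a b)   [split at a repeated b] = z^3 - 3*z
tr(a b a^2 b a b) = tr(a)*tr(b a b a b a) - tr(b a b a b)   [square of a] = x*z^3 - y*z^2 - 2*x*z + y
tr(b^2) = tr(b)*tr(b) - tr(1)   [square of b] = y^2 - 2
tr(b a^2 b) = tr(a)*tr(b^2 a) - tr(b^2)   [square of a] = x*y*z - x^2 - y^2 + 2
tr(a b a^2 b a) = tr(a)*tr(b a^2 b a) - tr(b a^2 b)   [square of a] = x^2*z^2 - 2*x*y*z + y^2 - 2
tr(a b^2 a b a^2 b) = tr(b)*tr(a b a^2 b a b) - tr(a b a^2 b a)   [square of b] = x*y*z^3 - x^2*z^2 - y^2*z^2 + 2
tr(b^2 a b a^2 b^-1 a) = tr(a b^2 a b a^2)*tr(b) - tr(a b^2 a b a^2 b)   [inverse elimination on b] = x^2*y^2*z^2 - x^3*y*z - x*y^3*z - x*y*z^3 + x^2*z^2 + 2*x*y*z + y^2 - 2
tr(a b a^2 b^-1 a^-1 b^2) = tr(b^2 a b a^2 b^-1)*tr(a) - tr(b^2 a b a^2 b^-1 a)   [inverse elimination on a] = -x^2*y^2*z^2 + x^3*y*z + x*y^3*z + x*y*z^3 - 3*x*y*z - x^2 - y^2 + 2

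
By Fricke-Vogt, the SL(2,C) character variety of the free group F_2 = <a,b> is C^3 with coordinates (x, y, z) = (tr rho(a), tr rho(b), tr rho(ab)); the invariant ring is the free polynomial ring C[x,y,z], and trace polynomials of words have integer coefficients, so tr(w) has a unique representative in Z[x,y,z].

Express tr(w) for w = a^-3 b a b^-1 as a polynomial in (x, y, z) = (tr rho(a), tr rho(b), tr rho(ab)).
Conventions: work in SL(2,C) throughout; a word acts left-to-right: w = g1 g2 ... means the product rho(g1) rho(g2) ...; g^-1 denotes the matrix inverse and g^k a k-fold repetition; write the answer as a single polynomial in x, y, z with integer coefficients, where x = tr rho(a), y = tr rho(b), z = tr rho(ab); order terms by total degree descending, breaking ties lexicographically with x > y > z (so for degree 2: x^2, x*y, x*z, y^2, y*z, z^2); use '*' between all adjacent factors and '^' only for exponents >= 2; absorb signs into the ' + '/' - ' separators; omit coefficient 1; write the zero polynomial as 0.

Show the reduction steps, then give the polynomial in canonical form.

trace(a b a) = trace(a)*trace(b a) - trace(b) = x*z - y
trace(a b a b) = trace(b a)*trace(b a) - trace(1) = z^2 - 2
so trace(b a b^-1 a) = trace(a b a)*trace(b) - trace(a b a b) = x*y*z - y^2 - z^2 + 2
trace(b a b^-1 a^-1) = trace(b a b^-1)*trace(a) - trace(b a b^-1 a) = -x*y*z + x^2 + y^2 + z^2 - 2
reduce: trace(b a b^-1 a^-2) = trace(b a b^-1 a^-1)*trace(a) - trace(b a b^-1) = -x^2*y*z + x^3 + x*y^2 + x*z^2 - 3*x
trace(a^-3 b a b^-1) = trace(b a b^-1 a^-2)*trace(a) - trace(b a b^-1 a^-1) = -x^3*y*z + x^4 + x^2*y^2 + x^2*z^2 + x*y*z - 4*x^2 - y^2 - z^2 + 2

-x^3*y*z + x^4 + x^2*y^2 + x^2*z^2 + x*y*z - 4*x^2 - y^2 - z^2 + 2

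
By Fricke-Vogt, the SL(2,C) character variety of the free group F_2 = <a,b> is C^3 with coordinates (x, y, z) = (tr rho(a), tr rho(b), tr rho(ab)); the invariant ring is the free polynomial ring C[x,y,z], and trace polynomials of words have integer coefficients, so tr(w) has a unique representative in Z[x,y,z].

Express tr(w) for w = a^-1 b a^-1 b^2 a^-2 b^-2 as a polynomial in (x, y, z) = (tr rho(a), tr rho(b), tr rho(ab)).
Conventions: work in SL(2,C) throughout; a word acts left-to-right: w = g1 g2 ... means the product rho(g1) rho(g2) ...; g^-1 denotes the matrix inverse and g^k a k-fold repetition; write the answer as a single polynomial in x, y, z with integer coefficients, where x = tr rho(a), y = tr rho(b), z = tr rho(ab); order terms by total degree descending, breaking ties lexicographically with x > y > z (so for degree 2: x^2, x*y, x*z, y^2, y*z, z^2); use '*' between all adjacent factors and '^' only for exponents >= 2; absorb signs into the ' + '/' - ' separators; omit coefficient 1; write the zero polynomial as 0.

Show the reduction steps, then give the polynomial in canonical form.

next, tr(b^2) = tr(b) * tr(b) - tr(1) = y^2 - 2
and tr(b^2 a) = tr(b) * tr(a b) - tr(a) = y*z - x
tr(a^-1 b^2) = tr(b^2) * tr(a) - tr(b^2 a) = x*y^2 - y*z - x
and tr(a^-1 b^2 a^-1) = tr(a^-1 b^2) * tr(a) - tr(a^-1 b^2 a) = x^2*y^2 - x*y*z - x^2 - y^2 + 2
next, tr(b^3) = tr(b) * tr(b^2) - tr(b) = y^3 - 3*y
next, tr(b^3 a) = tr(b) * tr(a b^2) - tr(a b) = y^2*z - x*y - z
next, tr(b a^-1 b^2) = tr(b^3) * tr(a) - tr(b^3 a) = x*y^3 - y^2*z - 2*x*y + z
next, tr(a b a b) = tr(a b) * tr(a b) - tr(1) = z^2 - 2
next, tr(a b a) = tr(a) * tr(b a) - tr(b) = x*z - y
and tr(b^2 a b a) = tr(b) * tr(a b a b) - tr(a b a) = y*z^2 - x*z - y
and tr(b a^-1 b^2 a) = tr(b^2 a b) * tr(a) - tr(b^2 a b a) = x*y^2*z - x^2*y - y*z^2 + y
next, tr(a^-1 b^2 a^-1 b) = tr(b a^-1 b^2) * tr(a) - tr(b a^-1 b^2 a) = x^2*y^3 - 2*x*y^2*z - x^2*y + y*z^2 + x*z - y
next, tr(a^-1 b^2 a^-1 b^-1) = tr(a^-1 b^2 a^-1) * tr(b) - tr(a^-1 b^2 a^-1 b) = x*y^2*z - y^3 - y*z^2 - x*z + 3*y
next, tr(a^2) = tr(a) * tr(a) - tr(1) = x^2 - 2
tr(b a^2 b) = tr(b) * tr(a^2 b) - tr(a^2) = x*y*z - x^2 - y^2 + 2
tr(a b^3 a) = tr(b) * tr(b a^2 b) - tr(b a^2) = x*y^2*z - x^2*y - y^3 - x*z + 3*y
next, tr(a b^3 a b) = tr(b) * tr(b a b a b) - tr(b a b a) = y^2*z^2 - x*y*z - y^2 - z^2 + 2
tr(b^2 a b^-1 a b) = tr(a b^3 a) * tr(b) - tr(a b^3 a b) = x*y^3*z - x^2*y^2 - y^4 - y^2*z^2 + 4*y^2 + z^2 - 2
and tr(a b a b^2 a) = tr(a) * tr(b a b^2 a) - tr(b a b^2) = x*y*z^2 - x^2*z - y^2*z + z
and tr(a b a b a b) = tr(a b a b) * tr(a b) - tr(b a) = z^3 - 3*z
next, tr(a b a b a) = tr(a) * tr(b a b a) - tr(b a b) = x*z^2 - y*z - x
next, tr(a b a b^2 a b) = tr(b) * tr(a b a b a b) - tr(a b a b a) = y*z^3 - x*z^2 - 2*y*z + x
tr(b^2 a b^-1 a b a) = tr(a b a b^2 a) * tr(b) - tr(a b a b^2 a b) = x*y^2*z^2 - x^2*y*z - y^3*z - y*z^3 + x*z^2 + 3*y*z - x
tr(a b a^-1 b^2 a b^-1) = tr(b^2 a b^-1 a b) * tr(a) - tr(b^2 a b^-1 a b a) = x^2*y^3*z - x^3*y^2 - x*y^4 - 2*x*y^2*z^2 + x^2*y*z + y^3*z + y*z^3 + 4*x*y^2 - 3*y*z - x
next, tr(a b a^-1 b^2 a) = tr(b^2 a^2 b) * tr(a) - tr(b^2 a^2 b a) = x^2*y^2*z - x^3*y - x*y^3 - x*y*z^2 + y^2*z + 3*x*y - z
tr(b^-2 a b a^-1 b^2 a) = tr(a b a^-1 b^2 a b^-1) * tr(b) - tr(a b a^-1 b^2 a) = x^2*y^4*z - x^3*y^3 - x*y^5 - 2*x*y^3*z^2 + y^4*z + y^2*z^3 + x^3*y + 5*x*y^3 + x*y*z^2 - 4*y^2*z - 4*x*y + z
next, tr(b a^-1 b^2 a^-1 b^-2 a) = tr(b^-2 a b a^-1 b^2) * tr(a) - tr(b^-2 a b a^-1 b^2 a) = -x^2*y^4*z + x^3*y^3 + x*y^5 + 2*x*y^3*z^2 - y^4*z - y^2*z^3 - x^3*y - 5*x*y^3 - x*y*z^2 + 4*y^2*z + 5*x*y - z
and tr(a^-1 b^-2 a^-1 b a^-1 b^2) = tr(b a^-1 b^2 a^-1 b^-2) * tr(a) - tr(b a^-1 b^2 a^-1 b^-2 a) = x^2*y^4*z - x^3*y^3 - x*y^5 - 2*x*y^3*z^2 + x^2*y^2*z + y^4*z + y^2*z^3 + x^3*y + 4*x*y^3 - x^2*z - 4*y^2*z - 2*x*y + z
tr(a^-1 b) = tr(b) * tr(a) - tr(b a) = x*y - z
tr(a^-1 b a^-1) = tr(a^-1 b) * tr(a) - tr(a^-1 b a) = x^2*y - x*z - y
tr(a^-1 b a^-1 b^2 a^-2 b^-2) = tr(a^-1 b^-2 a^-1 b a^-1 b^2) * tr(a) - tr(a^-1 b^-2 a^-1 b a^-1 b^2 a) = x^3*y^4*z - x^4*y^3 - x^2*y^5 - 2*x^2*y^3*z^2 + x^3*y^2*z + x*y^4*z + x*y^2*z^3 + x^4*y + 4*x^2*y^3 - x^3*z - 4*x*y^2*z - 3*x^2*y + 2*x*z + y

x^3*y^4*z - x^4*y^3 - x^2*y^5 - 2*x^2*y^3*z^2 + x^3*y^2*z + x*y^4*z + x*y^2*z^3 + x^4*y + 4*x^2*y^3 - x^3*z - 4*x*y^2*z - 3*x^2*y + 2*x*z + y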